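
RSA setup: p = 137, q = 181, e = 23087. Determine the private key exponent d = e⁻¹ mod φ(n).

19823

φ(n) = (p−1)(q−1) = 136·180 = 24480.
Need d with 23087·d ≡ 1 (mod 24480). Apply the extended Euclidean algorithm:
24480 = 1×23087 + 1393
23087 = 16×1393 + 799
1393 = 1×799 + 594
799 = 1×594 + 205
594 = 2×205 + 184
205 = 1×184 + 21
184 = 8×21 + 16
21 = 1×16 + 5
16 = 3×5 + 1
5 = 5×1 + 0
Back-substitute:
1 = 16 − 3·5
1 = −3·21 + 4·16
1 = 4·184 − 35·21
1 = −35·205 + 39·184
1 = 39·594 − 113·205
1 = −113·799 + 152·594
1 = 152·1393 − 265·799
1 = −265·23087 + 4392·1393
1 = 4392·24480 − 4657·23087
So 23087·(-4657) ≡ 1 (mod 24480), hence d ≡ -4657 ≡ 19823 (mod 24480).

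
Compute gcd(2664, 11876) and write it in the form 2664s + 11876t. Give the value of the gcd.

Apply Euclid's algorithm to 11876 and 2664:
11876 = 4·2664 + 1220
2664 = 2·1220 + 224
1220 = 5·224 + 100
224 = 2·100 + 24
100 = 4·24 + 4
24 = 6·4 + 0
gcd(2664, 11876) = 4.
Working backward:
4 = 100 − 4·24
4 = −4·224 + 9·100
4 = 9·1220 − 49·224
4 = −49·2664 + 107·1220
4 = 107·11876 − 477·2664
So 4 = (107)·11876 + (-477)·2664.

4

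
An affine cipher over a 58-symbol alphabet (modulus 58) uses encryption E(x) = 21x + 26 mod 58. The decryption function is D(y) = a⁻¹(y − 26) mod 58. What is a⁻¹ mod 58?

Apply the Euclidean algorithm to 58 and 21:
58 = 2*21 + 16
21 = 1*16 + 5
16 = 3*5 + 1
5 = 5*1 + 0
The gcd is 1. Working backward:
1 = 16 − 3·5
1 = −3·21 + 4·16
1 = 4·58 − 11·21
So 21·(-11) ≡ 1 (mod 58), and -11 ≡ 47 (mod 58).

47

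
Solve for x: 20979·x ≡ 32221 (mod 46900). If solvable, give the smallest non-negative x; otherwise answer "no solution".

First find gcd(20979, 46900):
46900 = 2×20979 + 4942
20979 = 4×4942 + 1211
4942 = 4×1211 + 98
1211 = 12×98 + 35
98 = 2×35 + 28
35 = 1×28 + 7
28 = 4×7 + 0
gcd = 7 and 7 | 32221, so solutions exist. Divide through by 7: 2997x ≡ 4603 (mod 6700).
Now find 2997⁻¹ mod 6700:
6700 = 2×2997 + 706
2997 = 4×706 + 173
706 = 4×173 + 14
173 = 12×14 + 5
14 = 2×5 + 4
5 = 1×4 + 1
4 = 4×1 + 0
Back-substitute:
1 = 5 − 4
1 = −14 + 3·5
1 = 3·173 − 37·14
1 = −37·706 + 151·173
1 = 151·2997 − 641·706
1 = −641·6700 + 1433·2997
So 2997⁻¹ ≡ 1433 (mod 6700).
Then x ≡ 1433·4603 ≡ 3299 (mod 6700); the smallest non-negative solution is x = 3299.

3299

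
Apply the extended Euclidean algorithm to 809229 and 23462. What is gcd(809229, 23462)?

1

Repeated division:
809229 = 34·23462 + 11521
23462 = 2·11521 + 420
11521 = 27·420 + 181
420 = 2·181 + 58
181 = 3·58 + 7
58 = 8·7 + 2
7 = 3·2 + 1
2 = 2·1 + 0
gcd(809229, 23462) = 1.
Working backward:
1 = 7 − 3·2
1 = −3·58 + 25·7
1 = 25·181 − 78·58
1 = −78·420 + 181·181
1 = 181·11521 − 4965·420
1 = −4965·23462 + 10111·11521
1 = 10111·809229 − 348739·23462
So 1 = (10111)·809229 + (-348739)·23462.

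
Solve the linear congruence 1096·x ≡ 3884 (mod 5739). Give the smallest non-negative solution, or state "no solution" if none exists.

First find gcd(1096, 5739):
5739 = 5×1096 + 259
1096 = 4×259 + 60
259 = 4×60 + 19
60 = 3×19 + 3
19 = 6×3 + 1
3 = 3×1 + 0
gcd = 1, so a unique solution mod 5739 exists.
Back-substitute for the Bézout coefficients:
1 = 19 − 6·3
1 = −6·60 + 19·19
1 = 19·259 − 82·60
1 = −82·1096 + 347·259
1 = 347·5739 − 1817·1096
So 1096·(-1817) ≡ 1 (mod 5739), giving 1096⁻¹ ≡ 3922.
x ≡ 1096⁻¹·3884 ≡ 3922·3884 ≡ 1742 (mod 5739).

1742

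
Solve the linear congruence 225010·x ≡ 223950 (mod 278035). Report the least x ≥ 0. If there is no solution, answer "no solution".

23906

First find gcd(225010, 278035):
278035 = 1·225010 + 53025
225010 = 4·53025 + 12910
53025 = 4·12910 + 1385
12910 = 9·1385 + 445
1385 = 3·445 + 50
445 = 8·50 + 45
50 = 1·45 + 5
45 = 9·5 + 0
gcd = 5 and 5 | 223950, so solutions exist. Divide through by 5: 45002x ≡ 44790 (mod 55607).
Now find 45002⁻¹ mod 55607:
55607 = 1·45002 + 10605
45002 = 4·10605 + 2582
10605 = 4·2582 + 277
2582 = 9·277 + 89
277 = 3·89 + 10
89 = 8·10 + 9
10 = 1·9 + 1
9 = 9·1 + 0
Back-substitute:
1 = 10 − 9
1 = −89 + 9·10
1 = 9·277 − 28·89
1 = −28·2582 + 261·277
1 = 261·10605 − 1072·2582
1 = −1072·45002 + 4549·10605
1 = 4549·55607 − 5621·45002
So 45002·(-5621) ≡ 1 (mod 55607), i.e. 45002⁻¹ ≡ 49986.
Then x ≡ 49986·44790 ≡ 23906 (mod 55607); the smallest non-negative solution is x = 23906.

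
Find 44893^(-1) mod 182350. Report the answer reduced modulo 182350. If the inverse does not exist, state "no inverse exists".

Run Euclid on (182350, 44893):
182350 = 4×44893 + 2778
44893 = 16×2778 + 445
2778 = 6×445 + 108
445 = 4×108 + 13
108 = 8×13 + 4
13 = 3×4 + 1
4 = 4×1 + 0
The gcd is 1. Working backward:
1 = 13 − 3·4
1 = −3·108 + 25·13
1 = 25·445 − 103·108
1 = −103·2778 + 643·445
1 = 643·44893 − 10391·2778
1 = −10391·182350 + 42207·44893
So 44893·42207 ≡ 1 (mod 182350).

42207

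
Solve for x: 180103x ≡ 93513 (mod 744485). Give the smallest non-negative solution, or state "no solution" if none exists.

First find gcd(180103, 744485):
744485 = 4·180103 + 24073
180103 = 7·24073 + 11592
24073 = 2·11592 + 889
11592 = 13·889 + 35
889 = 25·35 + 14
35 = 2·14 + 7
14 = 2·7 + 0
gcd = 7 and 7 | 93513, so solutions exist. Divide through by 7: 25729x ≡ 13359 (mod 106355).
Now find 25729⁻¹ mod 106355:
106355 = 4·25729 + 3439
25729 = 7·3439 + 1656
3439 = 2·1656 + 127
1656 = 13·127 + 5
127 = 25·5 + 2
5 = 2·2 + 1
2 = 2·1 + 0
Back-substitute:
1 = 5 − 2·2
1 = −2·127 + 51·5
1 = 51·1656 − 665·127
1 = −665·3439 + 1381·1656
1 = 1381·25729 − 10332·3439
1 = −10332·106355 + 42709·25729
So 25729⁻¹ ≡ 42709 (mod 106355).
Then x ≡ 42709·13359 ≡ 61311 (mod 106355); the smallest non-negative solution is x = 61311.

61311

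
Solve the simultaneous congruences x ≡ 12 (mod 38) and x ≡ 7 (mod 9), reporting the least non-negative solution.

Write x = 12 + 38·k. Then 38·k ≡ 7 − 12 ≡ 4 (mod 9).
Need 38⁻¹ mod 9. Extended Euclid on (9, 2):
9 = 4·2 + 1
2 = 2·1 + 0
Back-substitute:
1 = 9 − 4·2
38⁻¹ ≡ 5 (mod 9), so k ≡ 5·4 ≡ 2 (mod 9).
x = 12 + 38·2 = 88.

88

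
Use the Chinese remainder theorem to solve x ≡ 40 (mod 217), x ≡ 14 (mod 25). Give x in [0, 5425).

4814

Write x = 40 + 217·k. Then 217·k ≡ 14 − 40 ≡ 24 (mod 25).
Need 217⁻¹ mod 25. Extended Euclid on (25, 17):
25 = 1×17 + 8
17 = 2×8 + 1
8 = 8×1 + 0
Back-substitute:
1 = 17 − 2·8
1 = −2·25 + 3·17
217⁻¹ ≡ 3 (mod 25), so k ≡ 3·24 ≡ 22 (mod 25).
x = 40 + 217·22 = 4814.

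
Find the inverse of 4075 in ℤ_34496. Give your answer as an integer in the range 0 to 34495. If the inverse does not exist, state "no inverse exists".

1219

Run Euclid on (34496, 4075):
34496 = 8·4075 + 1896
4075 = 2·1896 + 283
1896 = 6·283 + 198
283 = 1·198 + 85
198 = 2·85 + 28
85 = 3·28 + 1
28 = 28·1 + 0
Since gcd(4075, 34496) = 1, back-substitute to write 1 as a combination:
1 = 85 − 3·28
1 = −3·198 + 7·85
1 = 7·283 − 10·198
1 = −10·1896 + 67·283
1 = 67·4075 − 144·1896
1 = −144·34496 + 1219·4075
So 4075·1219 ≡ 1 (mod 34496).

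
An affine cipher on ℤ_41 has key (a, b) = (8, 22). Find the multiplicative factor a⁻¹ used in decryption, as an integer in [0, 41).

36

Extended Euclidean algorithm:
41 = 5·8 + 1
8 = 8·1 + 0
Since gcd(8, 41) = 1, back-substitute to write 1 as a combination:
1 = 41 − 5·8
Thus 8·(-5) ≡ 1 (mod 41); reducing, -5 mod 41 = 36.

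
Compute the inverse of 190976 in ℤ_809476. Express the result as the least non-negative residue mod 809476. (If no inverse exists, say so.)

no inverse exists

Compute gcd(190976, 809476):
809476 = 4×190976 + 45572
190976 = 4×45572 + 8688
45572 = 5×8688 + 2132
8688 = 4×2132 + 160
2132 = 13×160 + 52
160 = 3×52 + 4
52 = 13×4 + 0
The gcd is 4, not 1, hence no inverse exists.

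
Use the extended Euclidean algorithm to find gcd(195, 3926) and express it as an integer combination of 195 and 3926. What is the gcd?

Euclidean algorithm:
3926 = 20*195 + 26
195 = 7*26 + 13
26 = 2*13 + 0
gcd(195, 3926) = 13.
Back-substituting:
13 = 195 − 7·26
13 = −7·3926 + 141·195
So 13 = (-7)·3926 + (141)·195.

13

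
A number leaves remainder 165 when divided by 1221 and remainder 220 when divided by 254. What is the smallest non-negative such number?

106392

Write x = 165 + 1221·k. Then 1221·k ≡ 220 − 165 ≡ 55 (mod 254).
Need 1221⁻¹ mod 254. Extended Euclid on (254, 205):
254 = 1·205 + 49
205 = 4·49 + 9
49 = 5·9 + 4
9 = 2·4 + 1
4 = 4·1 + 0
Back-substitute:
1 = 9 − 2·4
1 = −2·49 + 11·9
1 = 11·205 − 46·49
1 = −46·254 + 57·205
1221⁻¹ ≡ 57 (mod 254), so k ≡ 57·55 ≡ 87 (mod 254).
x = 165 + 1221·87 = 106392.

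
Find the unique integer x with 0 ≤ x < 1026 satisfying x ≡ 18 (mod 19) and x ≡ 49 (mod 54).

Write x = 18 + 19·k. Then 19·k ≡ 49 − 18 ≡ 31 (mod 54).
Need 19⁻¹ mod 54. Extended Euclid on (54, 19):
54 = 2×19 + 16
19 = 1×16 + 3
16 = 5×3 + 1
3 = 3×1 + 0
Back-substitute:
1 = 16 − 5·3
1 = −5·19 + 6·16
1 = 6·54 − 17·19
19⁻¹ ≡ 37 (mod 54), so k ≡ 37·31 ≡ 13 (mod 54).
x = 18 + 19·13 = 265.

265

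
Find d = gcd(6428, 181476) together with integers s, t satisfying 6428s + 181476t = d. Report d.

Repeated division:
181476 = 28*6428 + 1492
6428 = 4*1492 + 460
1492 = 3*460 + 112
460 = 4*112 + 12
112 = 9*12 + 4
12 = 3*4 + 0
gcd(6428, 181476) = 4.
Working backward:
4 = 112 − 9·12
4 = −9·460 + 37·112
4 = 37·1492 − 120·460
4 = −120·6428 + 517·1492
4 = 517·181476 − 14596·6428
So 4 = (517)·181476 + (-14596)·6428.

4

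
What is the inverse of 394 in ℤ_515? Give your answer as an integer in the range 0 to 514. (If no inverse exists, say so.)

349

Extended Euclidean algorithm:
515 = 1·394 + 121
394 = 3·121 + 31
121 = 3·31 + 28
31 = 1·28 + 3
28 = 9·3 + 1
3 = 3·1 + 0
Since gcd(394, 515) = 1, back-substitute to write 1 as a combination:
1 = 28 − 9·3
1 = −9·31 + 10·28
1 = 10·121 − 39·31
1 = −39·394 + 127·121
1 = 127·515 − 166·394
Hence 394⁻¹ ≡ -166 ≡ 349 (mod 515).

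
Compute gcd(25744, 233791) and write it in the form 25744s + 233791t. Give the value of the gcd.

Repeated division:
233791 = 9·25744 + 2095
25744 = 12·2095 + 604
2095 = 3·604 + 283
604 = 2·283 + 38
283 = 7·38 + 17
38 = 2·17 + 4
17 = 4·4 + 1
4 = 4·1 + 0
gcd(25744, 233791) = 1.
Back-substituting:
1 = 17 − 4·4
1 = −4·38 + 9·17
1 = 9·283 − 67·38
1 = −67·604 + 143·283
1 = 143·2095 − 496·604
1 = −496·25744 + 6095·2095
1 = 6095·233791 − 55351·25744
So 1 = (6095)·233791 + (-55351)·25744.

1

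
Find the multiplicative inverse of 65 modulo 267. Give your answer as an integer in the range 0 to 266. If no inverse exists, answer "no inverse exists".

152

Extended Euclidean algorithm:
267 = 4·65 + 7
65 = 9·7 + 2
7 = 3·2 + 1
2 = 2·1 + 0
The gcd is 1. Working backward:
1 = 7 − 3·2
1 = −3·65 + 28·7
1 = 28·267 − 115·65
Hence 65⁻¹ ≡ -115 ≡ 152 (mod 267).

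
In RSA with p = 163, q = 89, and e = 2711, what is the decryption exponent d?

12263

φ(n) = (p−1)(q−1) = 162·88 = 14256.
Need d with 2711·d ≡ 1 (mod 14256). Apply the extended Euclidean algorithm:
14256 = 5×2711 + 701
2711 = 3×701 + 608
701 = 1×608 + 93
608 = 6×93 + 50
93 = 1×50 + 43
50 = 1×43 + 7
43 = 6×7 + 1
7 = 7×1 + 0
Back-substitute:
1 = 43 − 6·7
1 = −6·50 + 7·43
1 = 7·93 − 13·50
1 = −13·608 + 85·93
1 = 85·701 − 98·608
1 = −98·2711 + 379·701
1 = 379·14256 − 1993·2711
So 2711·(-1993) ≡ 1 (mod 14256), hence d ≡ -1993 ≡ 12263 (mod 14256).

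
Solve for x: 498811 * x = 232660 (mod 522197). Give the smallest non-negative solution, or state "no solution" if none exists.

435772

First find gcd(498811, 522197):
522197 = 1×498811 + 23386
498811 = 21×23386 + 7705
23386 = 3×7705 + 271
7705 = 28×271 + 117
271 = 2×117 + 37
117 = 3×37 + 6
37 = 6×6 + 1
6 = 6×1 + 0
gcd = 1, so a unique solution mod 522197 exists.
Back-substitute for the Bézout coefficients:
1 = 37 − 6·6
1 = −6·117 + 19·37
1 = 19·271 − 44·117
1 = −44·7705 + 1251·271
1 = 1251·23386 − 3797·7705
1 = −3797·498811 + 80988·23386
1 = 80988·522197 − 84785·498811
So 498811·(-84785) ≡ 1 (mod 522197), giving 498811⁻¹ ≡ 437412.
x ≡ 498811⁻¹·232660 ≡ 437412·232660 ≡ 435772 (mod 522197).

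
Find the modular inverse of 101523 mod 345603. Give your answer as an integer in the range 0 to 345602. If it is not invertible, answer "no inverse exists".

no inverse exists

Compute gcd(101523, 345603):
345603 = 3×101523 + 41034
101523 = 2×41034 + 19455
41034 = 2×19455 + 2124
19455 = 9×2124 + 339
2124 = 6×339 + 90
339 = 3×90 + 69
90 = 1×69 + 21
69 = 3×21 + 6
21 = 3×6 + 3
6 = 2×3 + 0
gcd(101523, 345603) = 3 ≠ 1, so 101523 has no multiplicative inverse modulo 345603.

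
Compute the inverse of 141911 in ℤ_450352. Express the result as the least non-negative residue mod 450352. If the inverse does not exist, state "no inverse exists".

Compute gcd(141911, 450352):
450352 = 3*141911 + 24619
141911 = 5*24619 + 18816
24619 = 1*18816 + 5803
18816 = 3*5803 + 1407
5803 = 4*1407 + 175
1407 = 8*175 + 7
175 = 25*7 + 0
gcd(141911, 450352) = 7 ≠ 1, so 141911 has no multiplicative inverse modulo 450352.

no inverse exists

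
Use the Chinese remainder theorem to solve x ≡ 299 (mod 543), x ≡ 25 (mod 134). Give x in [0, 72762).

62201

Write x = 299 + 543·k. Then 543·k ≡ 25 − 299 ≡ 128 (mod 134).
Need 543⁻¹ mod 134. Extended Euclid on (134, 7):
134 = 19*7 + 1
7 = 7*1 + 0
Back-substitute:
1 = 134 − 19·7
543⁻¹ ≡ 115 (mod 134), so k ≡ 115·128 ≡ 114 (mod 134).
x = 299 + 543·114 = 62201.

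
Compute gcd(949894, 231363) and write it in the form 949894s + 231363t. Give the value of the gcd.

11

Repeated division:
949894 = 4·231363 + 24442
231363 = 9·24442 + 11385
24442 = 2·11385 + 1672
11385 = 6·1672 + 1353
1672 = 1·1353 + 319
1353 = 4·319 + 77
319 = 4·77 + 11
77 = 7·11 + 0
gcd(949894, 231363) = 11.
Express as a combination:
11 = 319 − 4·77
11 = −4·1353 + 17·319
11 = 17·1672 − 21·1353
11 = −21·11385 + 143·1672
11 = 143·24442 − 307·11385
11 = −307·231363 + 2906·24442
11 = 2906·949894 − 11931·231363
So 11 = (2906)·949894 + (-11931)·231363.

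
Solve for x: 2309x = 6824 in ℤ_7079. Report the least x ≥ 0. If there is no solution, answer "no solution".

5454

First find gcd(2309, 7079):
7079 = 3*2309 + 152
2309 = 15*152 + 29
152 = 5*29 + 7
29 = 4*7 + 1
7 = 7*1 + 0
gcd = 1, so a unique solution mod 7079 exists.
Back-substitute for the Bézout coefficients:
1 = 29 − 4·7
1 = −4·152 + 21·29
1 = 21·2309 − 319·152
1 = −319·7079 + 978·2309
So 2309·(978) ≡ 1 (mod 7079), giving 2309⁻¹ ≡ 978.
x ≡ 2309⁻¹·6824 ≡ 978·6824 ≡ 5454 (mod 7079).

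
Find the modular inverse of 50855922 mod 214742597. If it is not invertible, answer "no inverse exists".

gcd(214742597, 50855922) by repeated division:
214742597 = 4*50855922 + 11318909
50855922 = 4*11318909 + 5580286
11318909 = 2*5580286 + 158337
5580286 = 35*158337 + 38491
158337 = 4*38491 + 4373
38491 = 8*4373 + 3507
4373 = 1*3507 + 866
3507 = 4*866 + 43
866 = 20*43 + 6
43 = 7*6 + 1
6 = 6*1 + 0
The gcd is 1. Working backward:
1 = 43 − 7·6
1 = −7·866 + 141·43
1 = 141·3507 − 571·866
1 = −571·4373 + 712·3507
1 = 712·38491 − 6267·4373
1 = −6267·158337 + 25780·38491
1 = 25780·5580286 − 908567·158337
1 = −908567·11318909 + 1842914·5580286
1 = 1842914·50855922 − 8280223·11318909
1 = −8280223·214742597 + 34963806·50855922
So 50855922·34963806 ≡ 1 (mod 214742597).

34963806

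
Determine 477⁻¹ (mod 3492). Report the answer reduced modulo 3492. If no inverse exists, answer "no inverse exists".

no inverse exists

Euclidean algorithm on 3492, 477:
3492 = 7×477 + 153
477 = 3×153 + 18
153 = 8×18 + 9
18 = 2×9 + 0
gcd(477, 3492) = 9 ≠ 1, so 477 has no multiplicative inverse modulo 3492.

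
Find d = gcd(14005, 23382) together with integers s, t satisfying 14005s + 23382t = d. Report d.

Apply Euclid's algorithm to 23382 and 14005:
23382 = 1·14005 + 9377
14005 = 1·9377 + 4628
9377 = 2·4628 + 121
4628 = 38·121 + 30
121 = 4·30 + 1
30 = 30·1 + 0
gcd(14005, 23382) = 1.
Express as a combination:
1 = 121 − 4·30
1 = −4·4628 + 153·121
1 = 153·9377 − 310·4628
1 = −310·14005 + 463·9377
1 = 463·23382 − 773·14005
So 1 = (463)·23382 + (-773)·14005.

1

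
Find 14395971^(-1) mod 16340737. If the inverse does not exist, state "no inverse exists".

Run Euclid on (16340737, 14395971):
16340737 = 1·14395971 + 1944766
14395971 = 7·1944766 + 782609
1944766 = 2·782609 + 379548
782609 = 2·379548 + 23513
379548 = 16·23513 + 3340
23513 = 7·3340 + 133
3340 = 25·133 + 15
133 = 8·15 + 13
15 = 1·13 + 2
13 = 6·2 + 1
2 = 2·1 + 0
gcd = 1, so the inverse exists. Back-substitute:
1 = 13 − 6·2
1 = −6·15 + 7·13
1 = 7·133 − 62·15
1 = −62·3340 + 1557·133
1 = 1557·23513 − 10961·3340
1 = −10961·379548 + 176933·23513
1 = 176933·782609 − 364827·379548
1 = −364827·1944766 + 906587·782609
1 = 906587·14395971 − 6710936·1944766
1 = −6710936·16340737 + 7617523·14395971
So 14395971·7617523 ≡ 1 (mod 16340737).

7617523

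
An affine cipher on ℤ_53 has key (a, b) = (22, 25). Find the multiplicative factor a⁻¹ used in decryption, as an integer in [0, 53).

Extended Euclidean algorithm:
53 = 2×22 + 9
22 = 2×9 + 4
9 = 2×4 + 1
4 = 4×1 + 0
Since gcd(22, 53) = 1, back-substitute to write 1 as a combination:
1 = 9 − 2·4
1 = −2·22 + 5·9
1 = 5·53 − 12·22
Hence 22⁻¹ ≡ -12 ≡ 41 (mod 53).

41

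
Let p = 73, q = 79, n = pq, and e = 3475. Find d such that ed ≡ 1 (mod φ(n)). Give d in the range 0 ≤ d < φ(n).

5275

φ(n) = (p−1)(q−1) = 72·78 = 5616.
Need d with 3475·d ≡ 1 (mod 5616). Apply the extended Euclidean algorithm:
5616 = 1·3475 + 2141
3475 = 1·2141 + 1334
2141 = 1·1334 + 807
1334 = 1·807 + 527
807 = 1·527 + 280
527 = 1·280 + 247
280 = 1·247 + 33
247 = 7·33 + 16
33 = 2·16 + 1
16 = 16·1 + 0
Back-substitute:
1 = 33 − 2·16
1 = −2·247 + 15·33
1 = 15·280 − 17·247
1 = −17·527 + 32·280
1 = 32·807 − 49·527
1 = −49·1334 + 81·807
1 = 81·2141 − 130·1334
1 = −130·3475 + 211·2141
1 = 211·5616 − 341·3475
So 3475·(-341) ≡ 1 (mod 5616), hence d ≡ -341 ≡ 5275 (mod 5616).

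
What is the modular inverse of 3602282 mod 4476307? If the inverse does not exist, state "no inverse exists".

Extended Euclidean algorithm:
4476307 = 1*3602282 + 874025
3602282 = 4*874025 + 106182
874025 = 8*106182 + 24569
106182 = 4*24569 + 7906
24569 = 3*7906 + 851
7906 = 9*851 + 247
851 = 3*247 + 110
247 = 2*110 + 27
110 = 4*27 + 2
27 = 13*2 + 1
2 = 2*1 + 0
Since gcd(3602282, 4476307) = 1, back-substitute to write 1 as a combination:
1 = 27 − 13·2
1 = −13·110 + 53·27
1 = 53·247 − 119·110
1 = −119·851 + 410·247
1 = 410·7906 − 3809·851
1 = −3809·24569 + 11837·7906
1 = 11837·106182 − 51157·24569
1 = −51157·874025 + 421093·106182
1 = 421093·3602282 − 1735529·874025
1 = −1735529·4476307 + 2156622·3602282
So 3602282·2156622 ≡ 1 (mod 4476307).

2156622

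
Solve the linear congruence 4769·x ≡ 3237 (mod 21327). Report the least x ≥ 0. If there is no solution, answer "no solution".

828

First find gcd(4769, 21327):
21327 = 4×4769 + 2251
4769 = 2×2251 + 267
2251 = 8×267 + 115
267 = 2×115 + 37
115 = 3×37 + 4
37 = 9×4 + 1
4 = 4×1 + 0
gcd = 1, so a unique solution mod 21327 exists.
Back-substitute for the Bézout coefficients:
1 = 37 − 9·4
1 = −9·115 + 28·37
1 = 28·267 − 65·115
1 = −65·2251 + 548·267
1 = 548·4769 − 1161·2251
1 = −1161·21327 + 5192·4769
So 4769·(5192) ≡ 1 (mod 21327), giving 4769⁻¹ ≡ 5192.
x ≡ 4769⁻¹·3237 ≡ 5192·3237 ≡ 828 (mod 21327).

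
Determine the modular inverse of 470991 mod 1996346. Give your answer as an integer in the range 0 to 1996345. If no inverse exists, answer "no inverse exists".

1189455

gcd(1996346, 470991) by repeated division:
1996346 = 4·470991 + 112382
470991 = 4·112382 + 21463
112382 = 5·21463 + 5067
21463 = 4·5067 + 1195
5067 = 4·1195 + 287
1195 = 4·287 + 47
287 = 6·47 + 5
47 = 9·5 + 2
5 = 2·2 + 1
2 = 2·1 + 0
The gcd is 1. Working backward:
1 = 5 − 2·2
1 = −2·47 + 19·5
1 = 19·287 − 116·47
1 = −116·1195 + 483·287
1 = 483·5067 − 2048·1195
1 = −2048·21463 + 8675·5067
1 = 8675·112382 − 45423·21463
1 = −45423·470991 + 190367·112382
1 = 190367·1996346 − 806891·470991
So 470991·(-806891) ≡ 1 (mod 1996346), and -806891 ≡ 1189455 (mod 1996346).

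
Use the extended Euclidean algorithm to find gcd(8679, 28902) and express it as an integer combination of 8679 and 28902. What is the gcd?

Apply Euclid's algorithm to 28902 and 8679:
28902 = 3*8679 + 2865
8679 = 3*2865 + 84
2865 = 34*84 + 9
84 = 9*9 + 3
9 = 3*3 + 0
gcd(8679, 28902) = 3.
Back-substituting:
3 = 84 − 9·9
3 = −9·2865 + 307·84
3 = 307·8679 − 930·2865
3 = −930·28902 + 3097·8679
So 3 = (-930)·28902 + (3097)·8679.

3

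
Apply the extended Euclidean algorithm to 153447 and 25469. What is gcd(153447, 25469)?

1

Euclidean algorithm:
153447 = 6·25469 + 633
25469 = 40·633 + 149
633 = 4·149 + 37
149 = 4·37 + 1
37 = 37·1 + 0
gcd(153447, 25469) = 1.
Express as a combination:
1 = 149 − 4·37
1 = −4·633 + 17·149
1 = 17·25469 − 684·633
1 = −684·153447 + 4121·25469
So 1 = (-684)·153447 + (4121)·25469.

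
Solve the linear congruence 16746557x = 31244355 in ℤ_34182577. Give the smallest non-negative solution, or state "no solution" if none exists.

32480653

First find gcd(16746557, 34182577):
34182577 = 2*16746557 + 689463
16746557 = 24*689463 + 199445
689463 = 3*199445 + 91128
199445 = 2*91128 + 17189
91128 = 5*17189 + 5183
17189 = 3*5183 + 1640
5183 = 3*1640 + 263
1640 = 6*263 + 62
263 = 4*62 + 15
62 = 4*15 + 2
15 = 7*2 + 1
2 = 2*1 + 0
gcd = 1, so a unique solution mod 34182577 exists.
Back-substitute for the Bézout coefficients:
1 = 15 − 7·2
1 = −7·62 + 29·15
1 = 29·263 − 123·62
1 = −123·1640 + 767·263
1 = 767·5183 − 2424·1640
1 = −2424·17189 + 8039·5183
1 = 8039·91128 − 42619·17189
1 = −42619·199445 + 93277·91128
1 = 93277·689463 − 322450·199445
1 = −322450·16746557 + 7832077·689463
1 = 7832077·34182577 − 15986604·16746557
So 16746557·(-15986604) ≡ 1 (mod 34182577), giving 16746557⁻¹ ≡ 18195973.
x ≡ 16746557⁻¹·31244355 ≡ 18195973·31244355 ≡ 32480653 (mod 34182577).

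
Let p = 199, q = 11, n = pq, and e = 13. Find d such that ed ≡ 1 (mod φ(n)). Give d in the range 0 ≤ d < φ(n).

φ(n) = (p−1)(q−1) = 198·10 = 1980.
Need d with 13·d ≡ 1 (mod 1980). Apply the extended Euclidean algorithm:
1980 = 152*13 + 4
13 = 3*4 + 1
4 = 4*1 + 0
Back-substitute:
1 = 13 − 3·4
1 = −3·1980 + 457·13
So 13·457 ≡ 1 (mod 1980), hence d = 457.

457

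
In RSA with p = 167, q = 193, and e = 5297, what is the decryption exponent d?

φ(n) = (p−1)(q−1) = 166·192 = 31872.
Need d with 5297·d ≡ 1 (mod 31872). Apply the extended Euclidean algorithm:
31872 = 6·5297 + 90
5297 = 58·90 + 77
90 = 1·77 + 13
77 = 5·13 + 12
13 = 1·12 + 1
12 = 12·1 + 0
Back-substitute:
1 = 13 − 12
1 = −77 + 6·13
1 = 6·90 − 7·77
1 = −7·5297 + 412·90
1 = 412·31872 − 2479·5297
So 5297·(-2479) ≡ 1 (mod 31872), hence d ≡ -2479 ≡ 29393 (mod 31872).

29393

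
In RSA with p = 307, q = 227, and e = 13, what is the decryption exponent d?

φ(n) = (p−1)(q−1) = 306·226 = 69156.
Need d with 13·d ≡ 1 (mod 69156). Apply the extended Euclidean algorithm:
69156 = 5319×13 + 9
13 = 1×9 + 4
9 = 2×4 + 1
4 = 4×1 + 0
Back-substitute:
1 = 9 − 2·4
1 = −2·13 + 3·9
1 = 3·69156 − 15959·13
So 13·(-15959) ≡ 1 (mod 69156), hence d ≡ -15959 ≡ 53197 (mod 69156).

53197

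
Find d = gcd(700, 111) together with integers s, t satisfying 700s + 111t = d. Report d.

1

Apply Euclid's algorithm to 700 and 111:
700 = 6·111 + 34
111 = 3·34 + 9
34 = 3·9 + 7
9 = 1·7 + 2
7 = 3·2 + 1
2 = 2·1 + 0
gcd(700, 111) = 1.
Working backward:
1 = 7 − 3·2
1 = −3·9 + 4·7
1 = 4·34 − 15·9
1 = −15·111 + 49·34
1 = 49·700 − 309·111
So 1 = (49)·700 + (-309)·111.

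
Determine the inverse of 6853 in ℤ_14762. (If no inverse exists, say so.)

Compute gcd(6853, 14762):
14762 = 2*6853 + 1056
6853 = 6*1056 + 517
1056 = 2*517 + 22
517 = 23*22 + 11
22 = 2*11 + 0
Since gcd = 11 > 1, 6853 is not a unit mod 14762.

no inverse exists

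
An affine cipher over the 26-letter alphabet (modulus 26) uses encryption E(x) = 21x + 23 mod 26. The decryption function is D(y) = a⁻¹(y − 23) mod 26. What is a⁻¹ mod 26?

5

Apply the Euclidean algorithm to 26 and 21:
26 = 1*21 + 5
21 = 4*5 + 1
5 = 5*1 + 0
gcd = 1, so the inverse exists. Back-substitute:
1 = 21 − 4·5
1 = −4·26 + 5·21
So 21·5 ≡ 1 (mod 26).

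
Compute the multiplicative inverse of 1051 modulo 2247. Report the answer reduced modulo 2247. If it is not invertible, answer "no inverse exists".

Run Euclid on (2247, 1051):
2247 = 2·1051 + 145
1051 = 7·145 + 36
145 = 4·36 + 1
36 = 36·1 + 0
The gcd is 1. Working backward:
1 = 145 − 4·36
1 = −4·1051 + 29·145
1 = 29·2247 − 62·1051
Hence 1051⁻¹ ≡ -62 ≡ 2185 (mod 2247).

2185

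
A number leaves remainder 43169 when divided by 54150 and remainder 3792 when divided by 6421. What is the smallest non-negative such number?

Write x = 43169 + 54150·k. Then 54150·k ≡ 3792 − 43169 ≡ 5570 (mod 6421).
Need 54150⁻¹ mod 6421. Extended Euclid on (6421, 2782):
6421 = 2·2782 + 857
2782 = 3·857 + 211
857 = 4·211 + 13
211 = 16·13 + 3
13 = 4·3 + 1
3 = 3·1 + 0
Back-substitute:
1 = 13 − 4·3
1 = −4·211 + 65·13
1 = 65·857 − 264·211
1 = −264·2782 + 857·857
1 = 857·6421 − 1978·2782
54150⁻¹ ≡ 4443 (mod 6421), so k ≡ 4443·5570 ≡ 976 (mod 6421).
x = 43169 + 54150·976 = 52893569.

52893569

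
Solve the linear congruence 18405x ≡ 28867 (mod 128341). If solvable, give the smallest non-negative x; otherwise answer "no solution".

First find gcd(18405, 128341):
128341 = 6·18405 + 17911
18405 = 1·17911 + 494
17911 = 36·494 + 127
494 = 3·127 + 113
127 = 1·113 + 14
113 = 8·14 + 1
14 = 14·1 + 0
gcd = 1, so a unique solution mod 128341 exists.
Back-substitute for the Bézout coefficients:
1 = 113 − 8·14
1 = −8·127 + 9·113
1 = 9·494 − 35·127
1 = −35·17911 + 1269·494
1 = 1269·18405 − 1304·17911
1 = −1304·128341 + 9093·18405
So 18405·(9093) ≡ 1 (mod 128341), giving 18405⁻¹ ≡ 9093.
x ≡ 18405⁻¹·28867 ≡ 9093·28867 ≡ 30286 (mod 128341).

30286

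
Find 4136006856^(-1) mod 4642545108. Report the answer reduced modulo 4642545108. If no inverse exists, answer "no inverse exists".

Euclidean algorithm on 4642545108, 4136006856:
4642545108 = 1×4136006856 + 506538252
4136006856 = 8×506538252 + 83700840
506538252 = 6×83700840 + 4333212
83700840 = 19×4333212 + 1369812
4333212 = 3×1369812 + 223776
1369812 = 6×223776 + 27156
223776 = 8×27156 + 6528
27156 = 4×6528 + 1044
6528 = 6×1044 + 264
1044 = 3×264 + 252
264 = 1×252 + 12
252 = 21×12 + 0
gcd(4136006856, 4642545108) = 12 ≠ 1, so 4136006856 has no multiplicative inverse modulo 4642545108.

no inverse exists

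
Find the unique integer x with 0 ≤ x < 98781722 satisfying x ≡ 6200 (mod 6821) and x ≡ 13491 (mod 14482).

78795571

Write x = 6200 + 6821·k. Then 6821·k ≡ 13491 − 6200 ≡ 7291 (mod 14482).
Need 6821⁻¹ mod 14482. Extended Euclid on (14482, 6821):
14482 = 2·6821 + 840
6821 = 8·840 + 101
840 = 8·101 + 32
101 = 3·32 + 5
32 = 6·5 + 2
5 = 2·2 + 1
2 = 2·1 + 0
Back-substitute:
1 = 5 − 2·2
1 = −2·32 + 13·5
1 = 13·101 − 41·32
1 = −41·840 + 341·101
1 = 341·6821 − 2769·840
1 = −2769·14482 + 5879·6821
6821⁻¹ ≡ 5879 (mod 14482), so k ≡ 5879·7291 ≡ 11551 (mod 14482).
x = 6200 + 6821·11551 = 78795571.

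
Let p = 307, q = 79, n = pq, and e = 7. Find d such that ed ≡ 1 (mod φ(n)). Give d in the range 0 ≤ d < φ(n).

φ(n) = (p−1)(q−1) = 306·78 = 23868.
Need d with 7·d ≡ 1 (mod 23868). Apply the extended Euclidean algorithm:
23868 = 3409*7 + 5
7 = 1*5 + 2
5 = 2*2 + 1
2 = 2*1 + 0
Back-substitute:
1 = 5 − 2·2
1 = −2·7 + 3·5
1 = 3·23868 − 10229·7
So 7·(-10229) ≡ 1 (mod 23868), hence d ≡ -10229 ≡ 13639 (mod 23868).

13639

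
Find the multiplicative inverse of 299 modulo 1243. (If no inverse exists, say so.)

952

gcd(1243, 299) by repeated division:
1243 = 4×299 + 47
299 = 6×47 + 17
47 = 2×17 + 13
17 = 1×13 + 4
13 = 3×4 + 1
4 = 4×1 + 0
Since gcd(299, 1243) = 1, back-substitute to write 1 as a combination:
1 = 13 − 3·4
1 = −3·17 + 4·13
1 = 4·47 − 11·17
1 = −11·299 + 70·47
1 = 70·1243 − 291·299
Thus 299·(-291) ≡ 1 (mod 1243); reducing, -291 mod 1243 = 952.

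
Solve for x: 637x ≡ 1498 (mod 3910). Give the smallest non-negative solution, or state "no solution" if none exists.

First find gcd(637, 3910):
3910 = 6*637 + 88
637 = 7*88 + 21
88 = 4*21 + 4
21 = 5*4 + 1
4 = 4*1 + 0
gcd = 1, so a unique solution mod 3910 exists.
Back-substitute for the Bézout coefficients:
1 = 21 − 5·4
1 = −5·88 + 21·21
1 = 21·637 − 152·88
1 = −152·3910 + 933·637
So 637·(933) ≡ 1 (mod 3910), giving 637⁻¹ ≡ 933.
x ≡ 637⁻¹·1498 ≡ 933·1498 ≡ 1764 (mod 3910).

1764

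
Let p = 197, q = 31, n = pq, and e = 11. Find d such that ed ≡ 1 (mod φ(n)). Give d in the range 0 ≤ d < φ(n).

φ(n) = (p−1)(q−1) = 196·30 = 5880.
Need d with 11·d ≡ 1 (mod 5880). Apply the extended Euclidean algorithm:
5880 = 534*11 + 6
11 = 1*6 + 5
6 = 1*5 + 1
5 = 5*1 + 0
Back-substitute:
1 = 6 − 5
1 = −11 + 2·6
1 = 2·5880 − 1069·11
So 11·(-1069) ≡ 1 (mod 5880), hence d ≡ -1069 ≡ 4811 (mod 5880).

4811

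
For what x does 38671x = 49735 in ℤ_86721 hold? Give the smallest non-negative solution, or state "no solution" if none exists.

73969

First find gcd(38671, 86721):
86721 = 2×38671 + 9379
38671 = 4×9379 + 1155
9379 = 8×1155 + 139
1155 = 8×139 + 43
139 = 3×43 + 10
43 = 4×10 + 3
10 = 3×3 + 1
3 = 3×1 + 0
gcd = 1, so a unique solution mod 86721 exists.
Back-substitute for the Bézout coefficients:
1 = 10 − 3·3
1 = −3·43 + 13·10
1 = 13·139 − 42·43
1 = −42·1155 + 349·139
1 = 349·9379 − 2834·1155
1 = −2834·38671 + 11685·9379
1 = 11685·86721 − 26204·38671
So 38671·(-26204) ≡ 1 (mod 86721), giving 38671⁻¹ ≡ 60517.
x ≡ 38671⁻¹·49735 ≡ 60517·49735 ≡ 73969 (mod 86721).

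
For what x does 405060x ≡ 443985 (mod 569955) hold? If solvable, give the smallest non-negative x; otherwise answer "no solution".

First find gcd(405060, 569955):
569955 = 1×405060 + 164895
405060 = 2×164895 + 75270
164895 = 2×75270 + 14355
75270 = 5×14355 + 3495
14355 = 4×3495 + 375
3495 = 9×375 + 120
375 = 3×120 + 15
120 = 8×15 + 0
gcd = 15 and 15 | 443985, so solutions exist. Divide through by 15: 27004x ≡ 29599 (mod 37997).
Now find 27004⁻¹ mod 37997:
37997 = 1·27004 + 10993
27004 = 2·10993 + 5018
10993 = 2·5018 + 957
5018 = 5·957 + 233
957 = 4·233 + 25
233 = 9·25 + 8
25 = 3·8 + 1
8 = 8·1 + 0
Back-substitute:
1 = 25 − 3·8
1 = −3·233 + 28·25
1 = 28·957 − 115·233
1 = −115·5018 + 603·957
1 = 603·10993 − 1321·5018
1 = −1321·27004 + 3245·10993
1 = 3245·37997 − 4566·27004
So 27004·(-4566) ≡ 1 (mod 37997), i.e. 27004⁻¹ ≡ 33431.
Then x ≡ 33431·29599 ≡ 6295 (mod 37997); the smallest non-negative solution is x = 6295.

6295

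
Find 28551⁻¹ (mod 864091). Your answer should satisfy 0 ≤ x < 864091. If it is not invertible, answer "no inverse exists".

Extended Euclidean algorithm:
864091 = 30·28551 + 7561
28551 = 3·7561 + 5868
7561 = 1·5868 + 1693
5868 = 3·1693 + 789
1693 = 2·789 + 115
789 = 6·115 + 99
115 = 1·99 + 16
99 = 6·16 + 3
16 = 5·3 + 1
3 = 3·1 + 0
The gcd is 1. Working backward:
1 = 16 − 5·3
1 = −5·99 + 31·16
1 = 31·115 − 36·99
1 = −36·789 + 247·115
1 = 247·1693 − 530·789
1 = −530·5868 + 1837·1693
1 = 1837·7561 − 2367·5868
1 = −2367·28551 + 8938·7561
1 = 8938·864091 − 270507·28551
Thus 28551·(-270507) ≡ 1 (mod 864091); reducing, -270507 mod 864091 = 593584.

593584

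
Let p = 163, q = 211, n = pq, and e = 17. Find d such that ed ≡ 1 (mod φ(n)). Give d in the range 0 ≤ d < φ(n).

φ(n) = (p−1)(q−1) = 162·210 = 34020.
Need d with 17·d ≡ 1 (mod 34020). Apply the extended Euclidean algorithm:
34020 = 2001·17 + 3
17 = 5·3 + 2
3 = 1·2 + 1
2 = 2·1 + 0
Back-substitute:
1 = 3 − 2
1 = −17 + 6·3
1 = 6·34020 − 12007·17
So 17·(-12007) ≡ 1 (mod 34020), hence d ≡ -12007 ≡ 22013 (mod 34020).

22013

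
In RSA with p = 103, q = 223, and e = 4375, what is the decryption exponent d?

2179

φ(n) = (p−1)(q−1) = 102·222 = 22644.
Need d with 4375·d ≡ 1 (mod 22644). Apply the extended Euclidean algorithm:
22644 = 5*4375 + 769
4375 = 5*769 + 530
769 = 1*530 + 239
530 = 2*239 + 52
239 = 4*52 + 31
52 = 1*31 + 21
31 = 1*21 + 10
21 = 2*10 + 1
10 = 10*1 + 0
Back-substitute:
1 = 21 − 2·10
1 = −2·31 + 3·21
1 = 3·52 − 5·31
1 = −5·239 + 23·52
1 = 23·530 − 51·239
1 = −51·769 + 74·530
1 = 74·4375 − 421·769
1 = −421·22644 + 2179·4375
So 4375·2179 ≡ 1 (mod 22644), hence d = 2179.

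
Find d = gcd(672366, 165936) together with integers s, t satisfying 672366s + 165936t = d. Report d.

6

Euclidean algorithm:
672366 = 4*165936 + 8622
165936 = 19*8622 + 2118
8622 = 4*2118 + 150
2118 = 14*150 + 18
150 = 8*18 + 6
18 = 3*6 + 0
gcd(672366, 165936) = 6.
Back-substituting:
6 = 150 − 8·18
6 = −8·2118 + 113·150
6 = 113·8622 − 460·2118
6 = −460·165936 + 8853·8622
6 = 8853·672366 − 35872·165936
So 6 = (8853)·672366 + (-35872)·165936.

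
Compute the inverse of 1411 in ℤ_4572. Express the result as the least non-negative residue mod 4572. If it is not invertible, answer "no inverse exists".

499

Run Euclid on (4572, 1411):
4572 = 3×1411 + 339
1411 = 4×339 + 55
339 = 6×55 + 9
55 = 6×9 + 1
9 = 9×1 + 0
The gcd is 1. Working backward:
1 = 55 − 6·9
1 = −6·339 + 37·55
1 = 37·1411 − 154·339
1 = −154·4572 + 499·1411
So 1411·499 ≡ 1 (mod 4572).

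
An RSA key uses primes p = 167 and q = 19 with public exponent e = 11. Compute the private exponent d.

φ(n) = (p−1)(q−1) = 166·18 = 2988.
Need d with 11·d ≡ 1 (mod 2988). Apply the extended Euclidean algorithm:
2988 = 271·11 + 7
11 = 1·7 + 4
7 = 1·4 + 3
4 = 1·3 + 1
3 = 3·1 + 0
Back-substitute:
1 = 4 − 3
1 = −7 + 2·4
1 = 2·11 − 3·7
1 = −3·2988 + 815·11
So 11·815 ≡ 1 (mod 2988), hence d = 815.

815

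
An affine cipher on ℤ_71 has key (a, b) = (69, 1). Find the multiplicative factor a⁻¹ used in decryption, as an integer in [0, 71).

35

Apply the Euclidean algorithm to 71 and 69:
71 = 1*69 + 2
69 = 34*2 + 1
2 = 2*1 + 0
gcd = 1, so the inverse exists. Back-substitute:
1 = 69 − 34·2
1 = −34·71 + 35·69
So 69·35 ≡ 1 (mod 71).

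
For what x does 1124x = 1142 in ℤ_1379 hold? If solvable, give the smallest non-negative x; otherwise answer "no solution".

First find gcd(1124, 1379):
1379 = 1*1124 + 255
1124 = 4*255 + 104
255 = 2*104 + 47
104 = 2*47 + 10
47 = 4*10 + 7
10 = 1*7 + 3
7 = 2*3 + 1
3 = 3*1 + 0
gcd = 1, so a unique solution mod 1379 exists.
Back-substitute for the Bézout coefficients:
1 = 7 − 2·3
1 = −2·10 + 3·7
1 = 3·47 − 14·10
1 = −14·104 + 31·47
1 = 31·255 − 76·104
1 = −76·1124 + 335·255
1 = 335·1379 − 411·1124
So 1124·(-411) ≡ 1 (mod 1379), giving 1124⁻¹ ≡ 968.
x ≡ 1124⁻¹·1142 ≡ 968·1142 ≡ 877 (mod 1379).

877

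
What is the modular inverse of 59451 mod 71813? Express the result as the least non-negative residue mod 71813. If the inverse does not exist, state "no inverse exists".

Euclidean algorithm on 71813, 59451:
71813 = 1*59451 + 12362
59451 = 4*12362 + 10003
12362 = 1*10003 + 2359
10003 = 4*2359 + 567
2359 = 4*567 + 91
567 = 6*91 + 21
91 = 4*21 + 7
21 = 3*7 + 0
Since gcd = 7 > 1, 59451 is not a unit mod 71813.

no inverse exists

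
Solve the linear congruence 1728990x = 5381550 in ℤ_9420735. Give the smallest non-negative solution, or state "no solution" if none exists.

453901

First find gcd(1728990, 9420735):
9420735 = 5·1728990 + 775785
1728990 = 2·775785 + 177420
775785 = 4·177420 + 66105
177420 = 2·66105 + 45210
66105 = 1·45210 + 20895
45210 = 2·20895 + 3420
20895 = 6·3420 + 375
3420 = 9·375 + 45
375 = 8·45 + 15
45 = 3·15 + 0
gcd = 15 and 15 | 5381550, so solutions exist. Divide through by 15: 115266x ≡ 358770 (mod 628049).
Now find 115266⁻¹ mod 628049:
628049 = 5*115266 + 51719
115266 = 2*51719 + 11828
51719 = 4*11828 + 4407
11828 = 2*4407 + 3014
4407 = 1*3014 + 1393
3014 = 2*1393 + 228
1393 = 6*228 + 25
228 = 9*25 + 3
25 = 8*3 + 1
3 = 3*1 + 0
Back-substitute:
1 = 25 − 8·3
1 = −8·228 + 73·25
1 = 73·1393 − 446·228
1 = −446·3014 + 965·1393
1 = 965·4407 − 1411·3014
1 = −1411·11828 + 3787·4407
1 = 3787·51719 − 16559·11828
1 = −16559·115266 + 36905·51719
1 = 36905·628049 − 201084·115266
So 115266·(-201084) ≡ 1 (mod 628049), i.e. 115266⁻¹ ≡ 426965.
Then x ≡ 426965·358770 ≡ 453901 (mod 628049); the smallest non-negative solution is x = 453901.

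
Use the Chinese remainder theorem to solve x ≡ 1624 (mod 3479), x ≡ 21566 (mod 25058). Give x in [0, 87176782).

70785358

Write x = 1624 + 3479·k. Then 3479·k ≡ 21566 − 1624 ≡ 19942 (mod 25058).
Need 3479⁻¹ mod 25058. Extended Euclid on (25058, 3479):
25058 = 7×3479 + 705
3479 = 4×705 + 659
705 = 1×659 + 46
659 = 14×46 + 15
46 = 3×15 + 1
15 = 15×1 + 0
Back-substitute:
1 = 46 − 3·15
1 = −3·659 + 43·46
1 = 43·705 − 46·659
1 = −46·3479 + 227·705
1 = 227·25058 − 1635·3479
3479⁻¹ ≡ 23423 (mod 25058), so k ≡ 23423·19942 ≡ 20346 (mod 25058).
x = 1624 + 3479·20346 = 70785358.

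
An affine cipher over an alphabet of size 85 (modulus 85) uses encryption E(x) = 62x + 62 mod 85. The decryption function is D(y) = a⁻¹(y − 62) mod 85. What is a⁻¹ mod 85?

gcd(85, 62) by repeated division:
85 = 1*62 + 23
62 = 2*23 + 16
23 = 1*16 + 7
16 = 2*7 + 2
7 = 3*2 + 1
2 = 2*1 + 0
gcd = 1, so the inverse exists. Back-substitute:
1 = 7 − 3·2
1 = −3·16 + 7·7
1 = 7·23 − 10·16
1 = −10·62 + 27·23
1 = 27·85 − 37·62
Hence 62⁻¹ ≡ -37 ≡ 48 (mod 85).

48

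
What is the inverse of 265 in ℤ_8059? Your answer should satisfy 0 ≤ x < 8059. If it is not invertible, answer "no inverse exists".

4288

Run Euclid on (8059, 265):
8059 = 30×265 + 109
265 = 2×109 + 47
109 = 2×47 + 15
47 = 3×15 + 2
15 = 7×2 + 1
2 = 2×1 + 0
Since gcd(265, 8059) = 1, back-substitute to write 1 as a combination:
1 = 15 − 7·2
1 = −7·47 + 22·15
1 = 22·109 − 51·47
1 = −51·265 + 124·109
1 = 124·8059 − 3771·265
Hence 265⁻¹ ≡ -3771 ≡ 4288 (mod 8059).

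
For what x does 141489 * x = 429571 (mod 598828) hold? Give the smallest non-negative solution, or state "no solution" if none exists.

First find gcd(141489, 598828):
598828 = 4·141489 + 32872
141489 = 4·32872 + 10001
32872 = 3·10001 + 2869
10001 = 3·2869 + 1394
2869 = 2·1394 + 81
1394 = 17·81 + 17
81 = 4·17 + 13
17 = 1·13 + 4
13 = 3·4 + 1
4 = 4·1 + 0
gcd = 1, so a unique solution mod 598828 exists.
Back-substitute for the Bézout coefficients:
1 = 13 − 3·4
1 = −3·17 + 4·13
1 = 4·81 − 19·17
1 = −19·1394 + 327·81
1 = 327·2869 − 673·1394
1 = −673·10001 + 2346·2869
1 = 2346·32872 − 7711·10001
1 = −7711·141489 + 33190·32872
1 = 33190·598828 − 140471·141489
So 141489·(-140471) ≡ 1 (mod 598828), giving 141489⁻¹ ≡ 458357.
x ≡ 141489⁻¹·429571 ≡ 458357·429571 ≡ 431963 (mod 598828).

431963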